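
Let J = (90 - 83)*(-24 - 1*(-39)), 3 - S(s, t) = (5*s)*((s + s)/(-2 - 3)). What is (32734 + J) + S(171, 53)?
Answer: 91324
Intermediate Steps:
S(s, t) = 3 + 2*s² (S(s, t) = 3 - 5*s*(s + s)/(-2 - 3) = 3 - 5*s*(2*s)/(-5) = 3 - 5*s*(2*s)*(-⅕) = 3 - 5*s*(-2*s/5) = 3 - (-2)*s² = 3 + 2*s²)
J = 105 (J = 7*(-24 + 39) = 7*15 = 105)
(32734 + J) + S(171, 53) = (32734 + 105) + (3 + 2*171²) = 32839 + (3 + 2*29241) = 32839 + (3 + 58482) = 32839 + 58485 = 91324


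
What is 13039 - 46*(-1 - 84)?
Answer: 16949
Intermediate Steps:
13039 - 46*(-1 - 84) = 13039 - 46*(-85) = 13039 - 1*(-3910) = 13039 + 3910 = 16949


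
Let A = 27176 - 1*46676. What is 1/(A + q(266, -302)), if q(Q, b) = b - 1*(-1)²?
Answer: -1/19803 ≈ -5.0497e-5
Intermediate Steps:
q(Q, b) = -1 + b (q(Q, b) = b - 1*1 = b - 1 = -1 + b)
A = -19500 (A = 27176 - 46676 = -19500)
1/(A + q(266, -302)) = 1/(-19500 + (-1 - 302)) = 1/(-19500 - 303) = 1/(-19803) = -1/19803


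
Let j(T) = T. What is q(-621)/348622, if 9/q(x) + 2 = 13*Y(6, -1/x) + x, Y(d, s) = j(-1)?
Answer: -3/73907864 ≈ -4.0591e-8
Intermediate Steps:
Y(d, s) = -1
q(x) = 9/(-15 + x) (q(x) = 9/(-2 + (13*(-1) + x)) = 9/(-2 + (-13 + x)) = 9/(-15 + x))
q(-621)/348622 = (9/(-15 - 621))/348622 = (9/(-636))*(1/348622) = (9*(-1/636))*(1/348622) = -3/212*1/348622 = -3/73907864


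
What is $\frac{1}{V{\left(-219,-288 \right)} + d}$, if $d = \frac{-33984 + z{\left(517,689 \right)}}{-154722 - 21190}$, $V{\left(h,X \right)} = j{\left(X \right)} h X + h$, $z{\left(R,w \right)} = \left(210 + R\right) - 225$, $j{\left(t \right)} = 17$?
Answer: $\frac{87956}{94289288521} \approx 9.3283 \cdot 10^{-7}$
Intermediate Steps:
$z{\left(R,w \right)} = -15 + R$
$V{\left(h,X \right)} = h + 17 X h$ ($V{\left(h,X \right)} = 17 h X + h = 17 X h + h = h + 17 X h$)
$d = \frac{16741}{87956}$ ($d = \frac{-33984 + \left(-15 + 517\right)}{-154722 - 21190} = \frac{-33984 + 502}{-175912} = \left(-33482\right) \left(- \frac{1}{175912}\right) = \frac{16741}{87956} \approx 0.19033$)
$\frac{1}{V{\left(-219,-288 \right)} + d} = \frac{1}{- 219 \left(1 + 17 \left(-288\right)\right) + \frac{16741}{87956}} = \frac{1}{- 219 \left(1 - 4896\right) + \frac{16741}{87956}} = \frac{1}{\left(-219\right) \left(-4895\right) + \frac{16741}{87956}} = \frac{1}{1072005 + \frac{16741}{87956}} = \frac{1}{\frac{94289288521}{87956}} = \frac{87956}{94289288521}$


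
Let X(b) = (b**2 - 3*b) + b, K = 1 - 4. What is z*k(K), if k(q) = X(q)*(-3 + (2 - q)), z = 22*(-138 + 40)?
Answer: -64680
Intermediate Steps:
z = -2156 (z = 22*(-98) = -2156)
K = -3
X(b) = b**2 - 2*b
k(q) = q*(-1 - q)*(-2 + q) (k(q) = (q*(-2 + q))*(-3 + (2 - q)) = (q*(-2 + q))*(-1 - q) = q*(-1 - q)*(-2 + q))
z*k(K) = -(-6468)*(2 - 3 - 1*(-3)**2) = -(-6468)*(2 - 3 - 1*9) = -(-6468)*(2 - 3 - 9) = -(-6468)*(-10) = -2156*30 = -64680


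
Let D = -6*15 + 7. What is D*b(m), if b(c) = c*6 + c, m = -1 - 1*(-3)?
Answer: -1162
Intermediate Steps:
D = -83 (D = -90 + 7 = -83)
m = 2 (m = -1 + 3 = 2)
b(c) = 7*c (b(c) = 6*c + c = 7*c)
D*b(m) = -581*2 = -83*14 = -1162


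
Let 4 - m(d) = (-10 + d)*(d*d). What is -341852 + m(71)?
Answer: -649349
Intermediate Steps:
m(d) = 4 - d²*(-10 + d) (m(d) = 4 - (-10 + d)*d*d = 4 - (-10 + d)*d² = 4 - d²*(-10 + d))
-341852 + m(71) = -341852 + (4 - 1*71³ + 10*71²) = -341852 + (4 - 1*357911 + 10*5041) = -341852 + (4 - 357911 + 50410) = -341852 - 307497 = -649349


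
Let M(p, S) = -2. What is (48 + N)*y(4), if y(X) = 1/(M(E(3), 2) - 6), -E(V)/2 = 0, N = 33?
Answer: -81/8 ≈ -10.125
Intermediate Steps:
E(V) = 0 (E(V) = -2*0 = 0)
y(X) = -1/8 (y(X) = 1/(-2 - 6) = 1/(-8) = -1/8)
(48 + N)*y(4) = (48 + 33)*(-1/8) = 81*(-1/8) = -81/8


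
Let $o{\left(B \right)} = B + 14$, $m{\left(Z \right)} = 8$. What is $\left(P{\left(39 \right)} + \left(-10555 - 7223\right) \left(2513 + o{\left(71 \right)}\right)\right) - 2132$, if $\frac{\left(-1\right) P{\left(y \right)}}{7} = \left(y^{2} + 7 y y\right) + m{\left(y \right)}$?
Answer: $-46274608$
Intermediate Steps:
$o{\left(B \right)} = 14 + B$
$P{\left(y \right)} = -56 - 56 y^{2}$ ($P{\left(y \right)} = - 7 \left(\left(y^{2} + 7 y y\right) + 8\right) = - 7 \left(\left(y^{2} + 7 y^{2}\right) + 8\right) = - 7 \left(8 y^{2} + 8\right) = - 7 \left(8 + 8 y^{2}\right) = -56 - 56 y^{2}$)
$\left(P{\left(39 \right)} + \left(-10555 - 7223\right) \left(2513 + o{\left(71 \right)}\right)\right) - 2132 = \left(\left(-56 - 56 \cdot 39^{2}\right) + \left(-10555 - 7223\right) \left(2513 + \left(14 + 71\right)\right)\right) - 2132 = \left(\left(-56 - 85176\right) - 17778 \left(2513 + 85\right)\right) - 2132 = \left(\left(-56 - 85176\right) - 46187244\right) - 2132 = \left(-85232 - 46187244\right) - 2132 = -46272476 - 2132 = -46274608$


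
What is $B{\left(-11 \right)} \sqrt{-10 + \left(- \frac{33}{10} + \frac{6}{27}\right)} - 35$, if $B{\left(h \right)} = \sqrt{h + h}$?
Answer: $-35 - \frac{11 \sqrt{535}}{15} \approx -51.962$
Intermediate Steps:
$B{\left(h \right)} = \sqrt{2} \sqrt{h}$ ($B{\left(h \right)} = \sqrt{2 h} = \sqrt{2} \sqrt{h}$)
$B{\left(-11 \right)} \sqrt{-10 + \left(- \frac{33}{10} + \frac{6}{27}\right)} - 35 = \sqrt{2} \sqrt{-11} \sqrt{-10 + \left(- \frac{33}{10} + \frac{6}{27}\right)} - 35 = \sqrt{2} i \sqrt{11} \sqrt{-10 + \left(\left(-33\right) \frac{1}{10} + 6 \cdot \frac{1}{27}\right)} - 35 = i \sqrt{22} \sqrt{-10 + \left(- \frac{33}{10} + \frac{2}{9}\right)} - 35 = i \sqrt{22} \sqrt{-10 - \frac{277}{90}} - 35 = i \sqrt{22} \sqrt{- \frac{1177}{90}} - 35 = i \sqrt{22} \frac{i \sqrt{11770}}{30} - 35 = - \frac{11 \sqrt{535}}{15} - 35 = -35 - \frac{11 \sqrt{535}}{15}$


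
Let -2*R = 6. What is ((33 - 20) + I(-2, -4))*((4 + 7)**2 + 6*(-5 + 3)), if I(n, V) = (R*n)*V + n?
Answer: -1417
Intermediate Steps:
R = -3 (R = -1/2*6 = -3)
I(n, V) = n - 3*V*n (I(n, V) = (-3*n)*V + n = -3*V*n + n = n - 3*V*n)
((33 - 20) + I(-2, -4))*((4 + 7)**2 + 6*(-5 + 3)) = ((33 - 20) - 2*(1 - 3*(-4)))*((4 + 7)**2 + 6*(-5 + 3)) = (13 - 2*(1 + 12))*(11**2 + 6*(-2)) = (13 - 2*13)*(121 - 12) = (13 - 26)*109 = -13*109 = -1417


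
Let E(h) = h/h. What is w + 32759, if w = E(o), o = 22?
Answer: 32760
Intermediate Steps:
E(h) = 1
w = 1
w + 32759 = 1 + 32759 = 32760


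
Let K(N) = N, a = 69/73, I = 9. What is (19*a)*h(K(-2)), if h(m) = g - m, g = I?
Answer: 14421/73 ≈ 197.55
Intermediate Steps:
g = 9
a = 69/73 (a = 69*(1/73) = 69/73 ≈ 0.94521)
h(m) = 9 - m
(19*a)*h(K(-2)) = (19*(69/73))*(9 - 1*(-2)) = 1311*(9 + 2)/73 = (1311/73)*11 = 14421/73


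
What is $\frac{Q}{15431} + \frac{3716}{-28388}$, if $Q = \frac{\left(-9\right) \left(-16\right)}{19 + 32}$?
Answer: $- \frac{243361127}{1861734719} \approx -0.13072$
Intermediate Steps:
$Q = \frac{48}{17}$ ($Q = \frac{144}{51} = 144 \cdot \frac{1}{51} = \frac{48}{17} \approx 2.8235$)
$\frac{Q}{15431} + \frac{3716}{-28388} = \frac{48}{17 \cdot 15431} + \frac{3716}{-28388} = \frac{48}{17} \cdot \frac{1}{15431} + 3716 \left(- \frac{1}{28388}\right) = \frac{48}{262327} - \frac{929}{7097} = - \frac{243361127}{1861734719}$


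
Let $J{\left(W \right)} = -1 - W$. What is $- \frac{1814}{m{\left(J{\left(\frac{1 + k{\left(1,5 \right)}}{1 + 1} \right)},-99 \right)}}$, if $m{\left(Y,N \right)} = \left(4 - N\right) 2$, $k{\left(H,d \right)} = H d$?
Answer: $- \frac{907}{103} \approx -8.8058$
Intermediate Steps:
$m{\left(Y,N \right)} = 8 - 2 N$
$- \frac{1814}{m{\left(J{\left(\frac{1 + k{\left(1,5 \right)}}{1 + 1} \right)},-99 \right)}} = - \frac{1814}{8 - -198} = - \frac{1814}{8 + 198} = - \frac{1814}{206} = \left(-1814\right) \frac{1}{206} = - \frac{907}{103}$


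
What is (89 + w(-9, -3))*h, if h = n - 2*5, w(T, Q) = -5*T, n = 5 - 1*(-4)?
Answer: -134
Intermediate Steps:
n = 9 (n = 5 + 4 = 9)
h = -1 (h = 9 - 2*5 = 9 - 1*10 = 9 - 10 = -1)
(89 + w(-9, -3))*h = (89 - 5*(-9))*(-1) = (89 + 45)*(-1) = 134*(-1) = -134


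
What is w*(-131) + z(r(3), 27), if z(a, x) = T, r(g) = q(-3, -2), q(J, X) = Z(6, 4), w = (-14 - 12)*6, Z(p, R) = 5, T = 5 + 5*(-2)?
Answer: 20431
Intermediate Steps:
T = -5 (T = 5 - 10 = -5)
w = -156 (w = -26*6 = -156)
q(J, X) = 5
r(g) = 5
z(a, x) = -5
w*(-131) + z(r(3), 27) = -156*(-131) - 5 = 20436 - 5 = 20431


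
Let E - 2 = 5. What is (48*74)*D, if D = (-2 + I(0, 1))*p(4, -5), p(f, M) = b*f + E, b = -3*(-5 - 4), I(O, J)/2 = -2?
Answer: -2450880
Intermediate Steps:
I(O, J) = -4 (I(O, J) = 2*(-2) = -4)
E = 7 (E = 2 + 5 = 7)
b = 27 (b = -3*(-9) = 27)
p(f, M) = 7 + 27*f (p(f, M) = 27*f + 7 = 7 + 27*f)
D = -690 (D = (-2 - 4)*(7 + 27*4) = -6*(7 + 108) = -6*115 = -690)
(48*74)*D = (48*74)*(-690) = 3552*(-690) = -2450880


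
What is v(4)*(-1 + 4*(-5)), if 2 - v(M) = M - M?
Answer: -42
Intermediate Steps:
v(M) = 2 (v(M) = 2 - (M - M) = 2 - 1*0 = 2 + 0 = 2)
v(4)*(-1 + 4*(-5)) = 2*(-1 + 4*(-5)) = 2*(-1 - 20) = 2*(-21) = -42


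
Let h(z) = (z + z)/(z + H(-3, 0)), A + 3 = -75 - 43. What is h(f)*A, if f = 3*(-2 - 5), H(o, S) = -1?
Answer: -231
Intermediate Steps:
A = -121 (A = -3 + (-75 - 43) = -3 - 118 = -121)
f = -21 (f = 3*(-7) = -21)
h(z) = 2*z/(-1 + z) (h(z) = (z + z)/(z - 1) = (2*z)/(-1 + z) = 2*z/(-1 + z))
h(f)*A = (2*(-21)/(-1 - 21))*(-121) = (2*(-21)/(-22))*(-121) = (2*(-21)*(-1/22))*(-121) = (21/11)*(-121) = -231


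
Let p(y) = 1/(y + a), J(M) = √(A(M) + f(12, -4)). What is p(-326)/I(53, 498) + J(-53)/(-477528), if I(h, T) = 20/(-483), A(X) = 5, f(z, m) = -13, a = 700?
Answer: -483/7480 - I*√2/238764 ≈ -0.064572 - 5.9231e-6*I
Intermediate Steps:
J(M) = 2*I*√2 (J(M) = √(5 - 13) = √(-8) = 2*I*√2)
I(h, T) = -20/483 (I(h, T) = 20*(-1/483) = -20/483)
p(y) = 1/(700 + y) (p(y) = 1/(y + 700) = 1/(700 + y))
p(-326)/I(53, 498) + J(-53)/(-477528) = 1/((700 - 326)*(-20/483)) + (2*I*√2)/(-477528) = -483/20/374 + (2*I*√2)*(-1/477528) = (1/374)*(-483/20) - I*√2/238764 = -483/7480 - I*√2/238764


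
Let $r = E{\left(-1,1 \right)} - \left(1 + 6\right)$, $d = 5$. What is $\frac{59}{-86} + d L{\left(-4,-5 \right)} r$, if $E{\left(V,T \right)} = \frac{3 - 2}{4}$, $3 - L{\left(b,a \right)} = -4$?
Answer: $- \frac{40753}{172} \approx -236.94$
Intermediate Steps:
$L{\left(b,a \right)} = 7$ ($L{\left(b,a \right)} = 3 - -4 = 3 + 4 = 7$)
$E{\left(V,T \right)} = \frac{1}{4}$ ($E{\left(V,T \right)} = 1 \cdot \frac{1}{4} = \frac{1}{4}$)
$r = - \frac{27}{4}$ ($r = \frac{1}{4} - \left(1 + 6\right) = \frac{1}{4} - 7 = - \frac{27}{4} \approx -6.75$)
$\frac{59}{-86} + d L{\left(-4,-5 \right)} r = \frac{59}{-86} + 5 \cdot 7 \left(- \frac{27}{4}\right) = 59 \left(- \frac{1}{86}\right) + 35 \left(- \frac{27}{4}\right) = - \frac{59}{86} - \frac{945}{4} = - \frac{40753}{172}$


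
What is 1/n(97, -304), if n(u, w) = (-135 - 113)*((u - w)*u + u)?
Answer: -1/9670512 ≈ -1.0341e-7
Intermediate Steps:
n(u, w) = -248*u - 248*u*(u - w) (n(u, w) = -248*(u*(u - w) + u) = -248*(u + u*(u - w)) = -248*u - 248*u*(u - w))
1/n(97, -304) = 1/(248*97*(-1 - 304 - 1*97)) = 1/(248*97*(-1 - 304 - 97)) = 1/(248*97*(-402)) = 1/(-9670512) = -1/9670512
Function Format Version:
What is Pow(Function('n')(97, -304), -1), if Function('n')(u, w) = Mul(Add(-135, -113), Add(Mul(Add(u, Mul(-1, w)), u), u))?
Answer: Rational(-1, 9670512) ≈ -1.0341e-7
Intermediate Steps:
Function('n')(u, w) = Add(Mul(-248, u), Mul(-248, u, Add(u, Mul(-1, w)))) (Function('n')(u, w) = Mul(-248, Add(Mul(u, Add(u, Mul(-1, w))), u)) = Mul(-248, Add(u, Mul(u, Add(u, Mul(-1, w))))) = Add(Mul(-248, u), Mul(-248, u, Add(u, Mul(-1, w)))))
Pow(Function('n')(97, -304), -1) = Pow(Mul(248, 97, Add(-1, -304, Mul(-1, 97))), -1) = Pow(Mul(248, 97, Add(-1, -304, -97)), -1) = Pow(Mul(248, 97, -402), -1) = Pow(-9670512, -1) = Rational(-1, 9670512)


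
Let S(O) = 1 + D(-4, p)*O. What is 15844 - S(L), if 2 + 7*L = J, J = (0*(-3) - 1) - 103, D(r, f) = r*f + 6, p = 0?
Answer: 111537/7 ≈ 15934.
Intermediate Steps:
D(r, f) = 6 + f*r (D(r, f) = f*r + 6 = 6 + f*r)
J = -104 (J = (0 - 1) - 103 = -1 - 103 = -104)
L = -106/7 (L = -2/7 + (1/7)*(-104) = -2/7 - 104/7 = -106/7 ≈ -15.143)
S(O) = 1 + 6*O (S(O) = 1 + (6 + 0*(-4))*O = 1 + (6 + 0)*O = 1 + 6*O)
15844 - S(L) = 15844 - (1 + 6*(-106/7)) = 15844 - (1 - 636/7) = 15844 - 1*(-629/7) = 15844 + 629/7 = 111537/7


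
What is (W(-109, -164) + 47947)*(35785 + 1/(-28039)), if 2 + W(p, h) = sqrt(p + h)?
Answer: 48106843813230/28039 + 1003375614*I*sqrt(273)/28039 ≈ 1.7157e+9 + 5.9127e+5*I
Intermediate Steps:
W(p, h) = -2 + sqrt(h + p) (W(p, h) = -2 + sqrt(p + h) = -2 + sqrt(h + p))
(W(-109, -164) + 47947)*(35785 + 1/(-28039)) = ((-2 + sqrt(-164 - 109)) + 47947)*(35785 + 1/(-28039)) = ((-2 + sqrt(-273)) + 47947)*(35785 - 1/28039) = ((-2 + I*sqrt(273)) + 47947)*(1003375614/28039) = (47945 + I*sqrt(273))*(1003375614/28039) = 48106843813230/28039 + 1003375614*I*sqrt(273)/28039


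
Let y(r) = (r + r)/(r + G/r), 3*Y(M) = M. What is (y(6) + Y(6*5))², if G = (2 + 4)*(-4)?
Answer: 256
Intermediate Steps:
Y(M) = M/3
G = -24 (G = 6*(-4) = -24)
y(r) = 2*r/(r - 24/r) (y(r) = (r + r)/(r - 24/r) = (2*r)/(r - 24/r) = 2*r/(r - 24/r))
(y(6) + Y(6*5))² = (2*6²/(-24 + 6²) + (6*5)/3)² = (2*36/(-24 + 36) + (⅓)*30)² = (2*36/12 + 10)² = (2*36*(1/12) + 10)² = (6 + 10)² = 16² = 256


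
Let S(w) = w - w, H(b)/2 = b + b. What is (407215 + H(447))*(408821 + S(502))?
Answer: 167209015463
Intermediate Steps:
H(b) = 4*b (H(b) = 2*(b + b) = 2*(2*b) = 4*b)
S(w) = 0
(407215 + H(447))*(408821 + S(502)) = (407215 + 4*447)*(408821 + 0) = (407215 + 1788)*408821 = 409003*408821 = 167209015463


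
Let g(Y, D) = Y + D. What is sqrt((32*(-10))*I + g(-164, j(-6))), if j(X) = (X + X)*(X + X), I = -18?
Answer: 2*sqrt(1435) ≈ 75.763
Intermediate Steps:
j(X) = 4*X**2 (j(X) = (2*X)*(2*X) = 4*X**2)
g(Y, D) = D + Y
sqrt((32*(-10))*I + g(-164, j(-6))) = sqrt((32*(-10))*(-18) + (4*(-6)**2 - 164)) = sqrt(-320*(-18) + (4*36 - 164)) = sqrt(5760 + (144 - 164)) = sqrt(5760 - 20) = sqrt(5740) = 2*sqrt(1435)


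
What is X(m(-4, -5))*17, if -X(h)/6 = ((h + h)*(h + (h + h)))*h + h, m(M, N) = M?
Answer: 39576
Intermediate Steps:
X(h) = -36*h³ - 6*h (X(h) = -6*(((h + h)*(h + (h + h)))*h + h) = -6*(((2*h)*(h + 2*h))*h + h) = -6*(((2*h)*(3*h))*h + h) = -6*((6*h²)*h + h) = -6*(6*h³ + h) = -6*(h + 6*h³) = -36*h³ - 6*h)
X(m(-4, -5))*17 = (-36*(-4)³ - 6*(-4))*17 = (-36*(-64) + 24)*17 = (2304 + 24)*17 = 2328*17 = 39576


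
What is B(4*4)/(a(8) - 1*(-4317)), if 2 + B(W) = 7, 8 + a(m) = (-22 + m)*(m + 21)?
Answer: 5/3903 ≈ 0.0012811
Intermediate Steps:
a(m) = -8 + (-22 + m)*(21 + m) (a(m) = -8 + (-22 + m)*(m + 21) = -8 + (-22 + m)*(21 + m))
B(W) = 5 (B(W) = -2 + 7 = 5)
B(4*4)/(a(8) - 1*(-4317)) = 5/((-470 + 8² - 1*8) - 1*(-4317)) = 5/((-470 + 64 - 8) + 4317) = 5/(-414 + 4317) = 5/3903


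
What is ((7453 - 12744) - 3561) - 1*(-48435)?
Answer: 39583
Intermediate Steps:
((7453 - 12744) - 3561) - 1*(-48435) = (-5291 - 3561) + 48435 = -8852 + 48435 = 39583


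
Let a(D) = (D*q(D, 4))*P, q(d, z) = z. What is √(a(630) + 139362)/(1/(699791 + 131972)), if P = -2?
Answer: 831763*√134322 ≈ 3.0484e+8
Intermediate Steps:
a(D) = -8*D (a(D) = (D*4)*(-2) = (4*D)*(-2) = -8*D)
√(a(630) + 139362)/(1/(699791 + 131972)) = √(-8*630 + 139362)/(1/(699791 + 131972)) = √(-5040 + 139362)/(1/831763) = √134322/(1/831763) = √134322*831763 = 831763*√134322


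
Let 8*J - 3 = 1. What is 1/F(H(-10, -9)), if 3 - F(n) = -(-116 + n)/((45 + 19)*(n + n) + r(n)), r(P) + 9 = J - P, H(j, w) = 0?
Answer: 17/283 ≈ 0.060071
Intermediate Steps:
J = ½ (J = 3/8 + (⅛)*1 = 3/8 + ⅛ = ½ ≈ 0.50000)
r(P) = -17/2 - P (r(P) = -9 + (½ - P) = -17/2 - P)
F(n) = 3 + (-116 + n)/(-17/2 + 127*n) (F(n) = 3 - (-1)*(-116 + n)/((45 + 19)*(n + n) + (-17/2 - n)) = 3 - (-1)*(-116 + n)/(64*(2*n) + (-17/2 - n)) = 3 - (-1)*(-116 + n)/(128*n + (-17/2 - n)) = 3 - (-1)*(-116 + n)/(-17/2 + 127*n) = 3 + (-116 + n)/(-17/2 + 127*n))
1/F(H(-10, -9)) = 1/((-283 + 764*0)/(-17 + 254*0)) = 1/((-283 + 0)/(-17 + 0)) = 1/(-283/(-17)) = 1/(-1/17*(-283)) = 1/(283/17) = 17/283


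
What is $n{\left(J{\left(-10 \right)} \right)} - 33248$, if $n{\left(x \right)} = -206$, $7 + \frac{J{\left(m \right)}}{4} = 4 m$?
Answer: $-33454$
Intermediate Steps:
$J{\left(m \right)} = -28 + 16 m$ ($J{\left(m \right)} = -28 + 4 \cdot 4 m = -28 + 16 m$)
$n{\left(J{\left(-10 \right)} \right)} - 33248 = -206 - 33248 = -33454$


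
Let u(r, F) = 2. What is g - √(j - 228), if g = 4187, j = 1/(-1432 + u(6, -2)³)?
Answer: 4187 - I*√28895897/356 ≈ 4187.0 - 15.1*I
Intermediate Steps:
j = -1/1424 (j = 1/(-1432 + 2³) = 1/(-1432 + 8) = 1/(-1424) = -1/1424 ≈ -0.00070225)
g - √(j - 228) = 4187 - √(-1/1424 - 228) = 4187 - √(-324673/1424) = 4187 - I*√28895897/356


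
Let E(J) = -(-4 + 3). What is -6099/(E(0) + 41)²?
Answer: -2033/588 ≈ -3.4575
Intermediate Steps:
E(J) = 1 (E(J) = -1*(-1) = 1)
-6099/(E(0) + 41)² = -6099/(1 + 41)² = -6099/(42²) = -6099/1764 = -6099*1/1764 = -2033/588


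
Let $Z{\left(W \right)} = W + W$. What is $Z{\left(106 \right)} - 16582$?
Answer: $-16370$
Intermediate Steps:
$Z{\left(W \right)} = 2 W$
$Z{\left(106 \right)} - 16582 = 2 \cdot 106 - 16582 = 212 - 16582 = -16370$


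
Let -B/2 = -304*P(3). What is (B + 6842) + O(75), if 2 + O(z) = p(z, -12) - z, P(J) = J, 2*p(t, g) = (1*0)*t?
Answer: 8589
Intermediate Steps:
p(t, g) = 0 (p(t, g) = ((1*0)*t)/2 = (0*t)/2 = (1/2)*0 = 0)
B = 1824 (B = -(-608)*3 = -2*(-912) = 1824)
O(z) = -2 - z (O(z) = -2 + (0 - z) = -2 - z)
(B + 6842) + O(75) = (1824 + 6842) + (-2 - 1*75) = 8666 + (-2 - 75) = 8666 - 77 = 8589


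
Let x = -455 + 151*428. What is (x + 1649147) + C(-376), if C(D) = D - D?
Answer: 1713320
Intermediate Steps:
C(D) = 0
x = 64173 (x = -455 + 64628 = 64173)
(x + 1649147) + C(-376) = (64173 + 1649147) + 0 = 1713320 + 0 = 1713320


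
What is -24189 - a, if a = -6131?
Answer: -18058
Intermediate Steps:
-24189 - a = -24189 - 1*(-6131) = -24189 + 6131 = -18058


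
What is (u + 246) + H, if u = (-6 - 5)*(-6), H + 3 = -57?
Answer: 252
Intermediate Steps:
H = -60 (H = -3 - 57 = -60)
u = 66 (u = -11*(-6) = 66)
(u + 246) + H = (66 + 246) - 60 = 312 - 60 = 252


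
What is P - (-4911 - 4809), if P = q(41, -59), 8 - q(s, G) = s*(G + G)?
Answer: 14566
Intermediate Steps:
q(s, G) = 8 - 2*G*s (q(s, G) = 8 - s*(G + G) = 8 - s*2*G = 8 - 2*G*s)
P = 4846 (P = 8 - 2*(-59)*41 = 8 + 4838 = 4846)
P - (-4911 - 4809) = 4846 - (-4911 - 4809) = 4846 - 1*(-9720) = 4846 + 9720 = 14566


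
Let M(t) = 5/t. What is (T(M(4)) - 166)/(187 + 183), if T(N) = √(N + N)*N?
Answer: -83/185 + √10/592 ≈ -0.44331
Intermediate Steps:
T(N) = √2*N^(3/2) (T(N) = √(2*N)*N = (√2*√N)*N = √2*N^(3/2))
(T(M(4)) - 166)/(187 + 183) = (√2*(5/4)^(3/2) - 166)/(187 + 183) = (√2*(5*(¼))^(3/2) - 166)/370 = (√2*(5/4)^(3/2) - 166)*(1/370) = (√2*(5*√5/8) - 166)*(1/370) = (5*√10/8 - 166)*(1/370) = (-166 + 5*√10/8)*(1/370) = -83/185 + √10/592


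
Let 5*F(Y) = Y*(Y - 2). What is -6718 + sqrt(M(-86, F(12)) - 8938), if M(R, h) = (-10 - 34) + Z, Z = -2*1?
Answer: -6718 + 2*I*sqrt(2246) ≈ -6718.0 + 94.784*I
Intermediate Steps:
Z = -2
F(Y) = Y*(-2 + Y)/5 (F(Y) = (Y*(Y - 2))/5 = (Y*(-2 + Y))/5 = Y*(-2 + Y)/5)
M(R, h) = -46 (M(R, h) = (-10 - 34) - 2 = -44 - 2 = -46)
-6718 + sqrt(M(-86, F(12)) - 8938) = -6718 + sqrt(-46 - 8938) = -6718 + sqrt(-8984) = -6718 + 2*I*sqrt(2246)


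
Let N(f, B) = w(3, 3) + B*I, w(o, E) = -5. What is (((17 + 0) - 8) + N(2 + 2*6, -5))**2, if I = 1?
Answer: 1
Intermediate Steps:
N(f, B) = -5 + B (N(f, B) = -5 + B*1 = -5 + B)
(((17 + 0) - 8) + N(2 + 2*6, -5))**2 = (((17 + 0) - 8) + (-5 - 5))**2 = ((17 - 8) - 10)**2 = (9 - 10)**2 = (-1)**2 = 1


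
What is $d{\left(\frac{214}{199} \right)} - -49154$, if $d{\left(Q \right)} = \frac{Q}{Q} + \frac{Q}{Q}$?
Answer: $49156$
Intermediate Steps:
$d{\left(Q \right)} = 2$ ($d{\left(Q \right)} = 1 + 1 = 2$)
$d{\left(\frac{214}{199} \right)} - -49154 = 2 - -49154 = 2 + 49154 = 49156$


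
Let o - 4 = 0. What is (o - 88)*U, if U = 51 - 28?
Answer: -1932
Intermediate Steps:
o = 4 (o = 4 + 0 = 4)
U = 23
(o - 88)*U = (4 - 88)*23 = -84*23 = -1932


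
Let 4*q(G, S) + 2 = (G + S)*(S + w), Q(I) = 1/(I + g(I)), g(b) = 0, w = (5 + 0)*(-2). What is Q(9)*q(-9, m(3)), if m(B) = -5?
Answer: 52/9 ≈ 5.7778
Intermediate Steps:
w = -10 (w = 5*(-2) = -10)
Q(I) = 1/I (Q(I) = 1/(I + 0) = 1/I)
q(G, S) = -1/2 + (-10 + S)*(G + S)/4 (q(G, S) = -1/2 + ((G + S)*(S - 10))/4 = -1/2 + ((G + S)*(-10 + S))/4 = -1/2 + ((-10 + S)*(G + S))/4 = -1/2 + (-10 + S)*(G + S)/4)
Q(9)*q(-9, m(3)) = (-1/2 - 5/2*(-9) - 5/2*(-5) + (1/4)*(-5)**2 + (1/4)*(-9)*(-5))/9 = (-1/2 + 45/2 + 25/2 + (1/4)*25 + 45/4)/9 = (-1/2 + 45/2 + 25/2 + 25/4 + 45/4)/9 = (1/9)*52 = 52/9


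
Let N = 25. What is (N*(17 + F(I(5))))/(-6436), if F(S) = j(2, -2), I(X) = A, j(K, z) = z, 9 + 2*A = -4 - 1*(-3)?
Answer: -375/6436 ≈ -0.058266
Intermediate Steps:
A = -5 (A = -9/2 + (-4 - 1*(-3))/2 = -9/2 + (-4 + 3)/2 = -9/2 + (1/2)*(-1) = -9/2 - 1/2 = -5)
I(X) = -5
F(S) = -2
(N*(17 + F(I(5))))/(-6436) = (25*(17 - 2))/(-6436) = (25*15)*(-1/6436) = 375*(-1/6436) = -375/6436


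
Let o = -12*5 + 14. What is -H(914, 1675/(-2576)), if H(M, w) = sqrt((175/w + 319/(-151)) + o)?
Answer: -I*sqrt(32471391679)/10117 ≈ -17.811*I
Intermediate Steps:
o = -46 (o = -60 + 14 = -46)
H(M, w) = sqrt(-7265/151 + 175/w) (H(M, w) = sqrt((175/w + 319/(-151)) - 46) = sqrt((175/w + 319*(-1/151)) - 46) = sqrt((175/w - 319/151) - 46) = sqrt((-319/151 + 175/w) - 46) = sqrt(-7265/151 + 175/w))
-H(914, 1675/(-2576)) = -sqrt(-1097015 + 3990175/((1675/(-2576))))/151 = -sqrt(-1097015 + 3990175/((1675*(-1/2576))))/151 = -sqrt(-1097015 + 3990175/(-1675/2576))/151 = -sqrt(-1097015 + 3990175*(-2576/1675))/151 = -sqrt(-1097015 - 411147632/67)/151 = -sqrt(-484647637/67)/151 = -I*sqrt(32471391679)/67/151 = -I*sqrt(32471391679)/10117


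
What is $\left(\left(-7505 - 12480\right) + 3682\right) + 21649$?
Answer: $5346$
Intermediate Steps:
$\left(\left(-7505 - 12480\right) + 3682\right) + 21649 = \left(-19985 + 3682\right) + 21649 = -16303 + 21649 = 5346$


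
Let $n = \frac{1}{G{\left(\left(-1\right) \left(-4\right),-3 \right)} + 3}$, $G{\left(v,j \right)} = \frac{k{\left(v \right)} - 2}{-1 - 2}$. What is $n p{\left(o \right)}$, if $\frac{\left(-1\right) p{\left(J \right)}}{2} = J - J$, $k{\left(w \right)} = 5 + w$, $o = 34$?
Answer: $0$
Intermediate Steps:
$G{\left(v,j \right)} = -1 - \frac{v}{3}$ ($G{\left(v,j \right)} = \frac{\left(5 + v\right) - 2}{-1 - 2} = \frac{3 + v}{-3} = \left(3 + v\right) \left(- \frac{1}{3}\right) = -1 - \frac{v}{3}$)
$p{\left(J \right)} = 0$ ($p{\left(J \right)} = - 2 \left(J - J\right) = \left(-2\right) 0 = 0$)
$n = \frac{3}{2}$ ($n = \frac{1}{\left(-1 - \frac{\left(-1\right) \left(-4\right)}{3}\right) + 3} = \frac{1}{\left(-1 - \frac{4}{3}\right) + 3} = \frac{1}{- \frac{7}{3} + 3} = \frac{1}{\frac{2}{3}} = \frac{3}{2} \approx 1.5$)
$n p{\left(o \right)} = \frac{3}{2} \cdot 0 = 0$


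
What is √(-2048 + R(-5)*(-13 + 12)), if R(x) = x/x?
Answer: I*√2049 ≈ 45.266*I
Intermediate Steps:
R(x) = 1
√(-2048 + R(-5)*(-13 + 12)) = √(-2048 + 1*(-13 + 12)) = √(-2048 + 1*(-1)) = √(-2048 - 1) = √(-2049) = I*√2049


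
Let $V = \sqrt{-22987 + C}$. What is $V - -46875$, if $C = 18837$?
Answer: $46875 + 5 i \sqrt{166} \approx 46875.0 + 64.421 i$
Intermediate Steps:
$V = 5 i \sqrt{166}$ ($V = \sqrt{-22987 + 18837} = \sqrt{-4150} = 5 i \sqrt{166} \approx 64.421 i$)
$V - -46875 = 5 i \sqrt{166} - -46875 = 5 i \sqrt{166} + 46875 = 46875 + 5 i \sqrt{166}$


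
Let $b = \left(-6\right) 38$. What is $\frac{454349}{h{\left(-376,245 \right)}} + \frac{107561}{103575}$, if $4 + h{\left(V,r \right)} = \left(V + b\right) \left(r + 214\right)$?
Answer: $- \frac{3447797207}{5743026600} \approx -0.60034$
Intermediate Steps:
$b = -228$
$h{\left(V,r \right)} = -4 + \left(-228 + V\right) \left(214 + r\right)$ ($h{\left(V,r \right)} = -4 + \left(V - 228\right) \left(r + 214\right) = -4 + \left(-228 + V\right) \left(214 + r\right)$)
$\frac{454349}{h{\left(-376,245 \right)}} + \frac{107561}{103575} = \frac{454349}{-48796 - 55860 + 214 \left(-376\right) - 92120} + \frac{107561}{103575} = \frac{454349}{-48796 - 55860 - 80464 - 92120} + 107561 \cdot \frac{1}{103575} = \frac{454349}{-277240} + \frac{107561}{103575} = 454349 \left(- \frac{1}{277240}\right) + \frac{107561}{103575} = - \frac{454349}{277240} + \frac{107561}{103575} = - \frac{3447797207}{5743026600}$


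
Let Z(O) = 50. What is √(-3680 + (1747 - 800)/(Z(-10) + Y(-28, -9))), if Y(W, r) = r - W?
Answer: I*√17455137/69 ≈ 60.55*I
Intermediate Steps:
√(-3680 + (1747 - 800)/(Z(-10) + Y(-28, -9))) = √(-3680 + (1747 - 800)/(50 + (-9 - 1*(-28)))) = √(-3680 + 947/(50 + (-9 + 28))) = √(-3680 + 947/(50 + 19)) = √(-3680 + 947/69) = √(-252973/69) = I*√17455137/69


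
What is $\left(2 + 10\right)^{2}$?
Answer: $144$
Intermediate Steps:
$\left(2 + 10\right)^{2} = 12^{2} = 144$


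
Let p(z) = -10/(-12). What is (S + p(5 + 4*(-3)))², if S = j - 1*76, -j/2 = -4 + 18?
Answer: 383161/36 ≈ 10643.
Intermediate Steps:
j = -28 (j = -2*(-4 + 18) = -2*14 = -28)
p(z) = ⅚ (p(z) = -10*(-1/12) = ⅚)
S = -104 (S = -28 - 1*76 = -28 - 76 = -104)
(S + p(5 + 4*(-3)))² = (-104 + ⅚)² = (-619/6)² = 383161/36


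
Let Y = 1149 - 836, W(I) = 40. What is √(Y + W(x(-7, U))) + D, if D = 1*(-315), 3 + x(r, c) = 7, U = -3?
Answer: -315 + √353 ≈ -296.21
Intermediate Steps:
x(r, c) = 4 (x(r, c) = -3 + 7 = 4)
Y = 313
D = -315
√(Y + W(x(-7, U))) + D = √(313 + 40) - 315 = √353 - 315 = -315 + √353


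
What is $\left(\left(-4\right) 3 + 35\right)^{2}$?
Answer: $529$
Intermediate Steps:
$\left(\left(-4\right) 3 + 35\right)^{2} = \left(-12 + 35\right)^{2} = 23^{2} = 529$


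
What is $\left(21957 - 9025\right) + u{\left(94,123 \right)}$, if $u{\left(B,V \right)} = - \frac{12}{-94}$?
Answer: $\frac{607810}{47} \approx 12932.0$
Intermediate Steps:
$u{\left(B,V \right)} = \frac{6}{47}$ ($u{\left(B,V \right)} = \left(-12\right) \left(- \frac{1}{94}\right) = \frac{6}{47}$)
$\left(21957 - 9025\right) + u{\left(94,123 \right)} = \left(21957 - 9025\right) + \frac{6}{47} = 12932 + \frac{6}{47} = \frac{607810}{47}$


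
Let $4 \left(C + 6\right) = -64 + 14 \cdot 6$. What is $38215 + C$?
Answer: $38214$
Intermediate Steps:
$C = -1$ ($C = -6 + \frac{-64 + 14 \cdot 6}{4} = -6 + \frac{-64 + 84}{4} = -6 + \frac{1}{4} \cdot 20 = -6 + 5 = -1$)
$38215 + C = 38215 - 1 = 38214$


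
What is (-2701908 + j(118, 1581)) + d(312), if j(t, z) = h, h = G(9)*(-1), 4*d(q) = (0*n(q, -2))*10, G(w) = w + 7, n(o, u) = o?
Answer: -2701924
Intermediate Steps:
G(w) = 7 + w
d(q) = 0 (d(q) = ((0*q)*10)/4 = (0*10)/4 = (¼)*0 = 0)
h = -16 (h = (7 + 9)*(-1) = 16*(-1) = -16)
j(t, z) = -16
(-2701908 + j(118, 1581)) + d(312) = (-2701908 - 16) + 0 = -2701924 + 0 = -2701924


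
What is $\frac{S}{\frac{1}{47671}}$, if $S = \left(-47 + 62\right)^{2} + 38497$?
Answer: $1845916462$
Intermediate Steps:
$S = 38722$ ($S = 15^{2} + 38497 = 225 + 38497 = 38722$)
$\frac{S}{\frac{1}{47671}} = \frac{38722}{\frac{1}{47671}} = 38722 \frac{1}{\frac{1}{47671}} = 38722 \cdot 47671 = 1845916462$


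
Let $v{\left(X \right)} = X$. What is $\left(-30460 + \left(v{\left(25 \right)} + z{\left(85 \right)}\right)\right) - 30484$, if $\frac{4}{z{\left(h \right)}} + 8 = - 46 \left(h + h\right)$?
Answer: $- \frac{119218484}{1957} \approx -60919.0$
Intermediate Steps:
$z{\left(h \right)} = \frac{4}{-8 - 92 h}$ ($z{\left(h \right)} = \frac{4}{-8 - 46 \left(h + h\right)} = \frac{4}{-8 - 46 \cdot 2 h} = \frac{4}{-8 - 92 h}$)
$\left(-30460 + \left(v{\left(25 \right)} + z{\left(85 \right)}\right)\right) - 30484 = \left(-30460 + \left(25 - \frac{1}{2 + 23 \cdot 85}\right)\right) - 30484 = \left(-30460 + \left(25 - \frac{1}{2 + 1955}\right)\right) - 30484 = \left(-30460 + \left(25 - \frac{1}{1957}\right)\right) - 30484 = \left(-30460 + \frac{48924}{1957}\right) - 30484 = - \frac{59561296}{1957} - 30484 = - \frac{119218484}{1957}$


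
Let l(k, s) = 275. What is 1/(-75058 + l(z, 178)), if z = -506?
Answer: -1/74783 ≈ -1.3372e-5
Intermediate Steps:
1/(-75058 + l(z, 178)) = 1/(-75058 + 275) = 1/(-74783) = -1/74783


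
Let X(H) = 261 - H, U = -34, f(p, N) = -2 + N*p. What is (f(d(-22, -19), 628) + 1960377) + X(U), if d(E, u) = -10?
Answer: 1954390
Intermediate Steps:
(f(d(-22, -19), 628) + 1960377) + X(U) = ((-2 + 628*(-10)) + 1960377) + (261 - 1*(-34)) = ((-2 - 6280) + 1960377) + (261 + 34) = (-6282 + 1960377) + 295 = 1954095 + 295 = 1954390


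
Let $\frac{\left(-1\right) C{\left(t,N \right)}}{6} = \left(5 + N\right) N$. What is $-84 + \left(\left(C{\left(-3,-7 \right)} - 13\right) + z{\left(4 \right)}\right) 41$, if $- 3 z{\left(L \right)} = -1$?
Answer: $- \frac{12142}{3} \approx -4047.3$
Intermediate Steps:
$C{\left(t,N \right)} = - 6 N \left(5 + N\right)$ ($C{\left(t,N \right)} = - 6 \left(5 + N\right) N = - 6 N \left(5 + N\right)$)
$z{\left(L \right)} = \frac{1}{3}$ ($z{\left(L \right)} = \left(- \frac{1}{3}\right) \left(-1\right) = \frac{1}{3}$)
$-84 + \left(\left(C{\left(-3,-7 \right)} - 13\right) + z{\left(4 \right)}\right) 41 = -84 + \left(\left(\left(-6\right) \left(-7\right) \left(5 - 7\right) - 13\right) + \frac{1}{3}\right) 41 = -84 + \left(\left(\left(-6\right) \left(-7\right) \left(-2\right) - 13\right) + \frac{1}{3}\right) 41 = -84 + \left(\left(-84 - 13\right) + \frac{1}{3}\right) 41 = -84 + \left(-97 + \frac{1}{3}\right) 41 = -84 - \frac{11890}{3} = - \frac{12142}{3}$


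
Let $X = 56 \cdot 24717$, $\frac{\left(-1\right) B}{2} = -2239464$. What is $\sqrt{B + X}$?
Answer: $2 \sqrt{1465770} \approx 2421.4$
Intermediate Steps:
$B = 4478928$ ($B = \left(-2\right) \left(-2239464\right) = 4478928$)
$X = 1384152$
$\sqrt{B + X} = \sqrt{4478928 + 1384152} = \sqrt{5863080} = 2 \sqrt{1465770}$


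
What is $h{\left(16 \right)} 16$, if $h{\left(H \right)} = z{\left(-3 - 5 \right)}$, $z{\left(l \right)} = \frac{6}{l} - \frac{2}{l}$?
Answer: $-8$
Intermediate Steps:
$z{\left(l \right)} = \frac{4}{l}$
$h{\left(H \right)} = - \frac{1}{2}$ ($h{\left(H \right)} = \frac{4}{-3 - 5} = \frac{4}{-8} = 4 \left(- \frac{1}{8}\right) = - \frac{1}{2}$)
$h{\left(16 \right)} 16 = \left(- \frac{1}{2}\right) 16 = -8$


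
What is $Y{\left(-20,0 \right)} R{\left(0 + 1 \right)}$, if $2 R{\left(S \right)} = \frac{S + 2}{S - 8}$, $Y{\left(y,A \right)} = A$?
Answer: $0$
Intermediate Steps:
$R{\left(S \right)} = \frac{2 + S}{2 \left(-8 + S\right)}$ ($R{\left(S \right)} = \frac{\left(S + 2\right) \frac{1}{S - 8}}{2} = \frac{\left(2 + S\right) \frac{1}{-8 + S}}{2} = \frac{\frac{1}{-8 + S} \left(2 + S\right)}{2} = \frac{2 + S}{2 \left(-8 + S\right)}$)
$Y{\left(-20,0 \right)} R{\left(0 + 1 \right)} = 0 \frac{2 + \left(0 + 1\right)}{2 \left(-8 + \left(0 + 1\right)\right)} = 0 \frac{2 + 1}{2 \left(-8 + 1\right)} = 0 \cdot \frac{1}{2} \frac{1}{-7} \cdot 3 = 0 \cdot \frac{1}{2} \left(- \frac{1}{7}\right) 3 = 0 \left(- \frac{3}{14}\right) = 0$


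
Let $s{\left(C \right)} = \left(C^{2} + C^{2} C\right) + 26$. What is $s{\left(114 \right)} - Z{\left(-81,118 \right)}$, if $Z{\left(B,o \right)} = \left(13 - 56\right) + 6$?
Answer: $1494603$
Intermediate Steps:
$Z{\left(B,o \right)} = -37$ ($Z{\left(B,o \right)} = -43 + 6 = -37$)
$s{\left(C \right)} = 26 + C^{2} + C^{3}$ ($s{\left(C \right)} = \left(C^{2} + C^{3}\right) + 26 = 26 + C^{2} + C^{3}$)
$s{\left(114 \right)} - Z{\left(-81,118 \right)} = \left(26 + 114^{2} + 114^{3}\right) - -37 = \left(26 + 12996 + 1481544\right) + 37 = 1494566 + 37 = 1494603$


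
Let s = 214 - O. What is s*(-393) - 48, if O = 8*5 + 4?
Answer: -66858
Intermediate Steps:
O = 44 (O = 40 + 4 = 44)
s = 170 (s = 214 - 1*44 = 214 - 44 = 170)
s*(-393) - 48 = 170*(-393) - 48 = -66810 - 48 = -66858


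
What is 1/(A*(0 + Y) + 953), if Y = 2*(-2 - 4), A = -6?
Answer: 1/1025 ≈ 0.00097561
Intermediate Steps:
Y = -12 (Y = 2*(-6) = -12)
1/(A*(0 + Y) + 953) = 1/(-6*(0 - 12) + 953) = 1/(-6*(-12) + 953) = 1/(72 + 953) = 1/1025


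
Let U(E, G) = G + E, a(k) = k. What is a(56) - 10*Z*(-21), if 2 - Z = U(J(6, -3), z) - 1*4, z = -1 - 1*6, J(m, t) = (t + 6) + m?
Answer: 896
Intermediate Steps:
J(m, t) = 6 + m + t (J(m, t) = (6 + t) + m = 6 + m + t)
z = -7 (z = -1 - 6 = -7)
U(E, G) = E + G
Z = 4 (Z = 2 - (((6 + 6 - 3) - 7) - 1*4) = 2 - ((9 - 7) - 4) = 2 - (2 - 4) = 2 - 1*(-2) = 2 + 2 = 4)
a(56) - 10*Z*(-21) = 56 - 10*4*(-21) = 56 - 40*(-21) = 56 - 1*(-840) = 56 + 840 = 896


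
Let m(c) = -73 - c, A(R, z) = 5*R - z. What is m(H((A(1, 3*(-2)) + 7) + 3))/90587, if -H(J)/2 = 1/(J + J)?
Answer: -1532/1902327 ≈ -0.00080533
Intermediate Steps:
A(R, z) = -z + 5*R
H(J) = -1/J (H(J) = -2/(J + J) = -2*1/(2*J) = -1/J)
m(H((A(1, 3*(-2)) + 7) + 3))/90587 = (-73 - (-1)/(((-3*(-2) + 5*1) + 7) + 3))/90587 = (-73 - (-1)/(((-1*(-6) + 5) + 7) + 3))*(1/90587) = (-73 - (-1)/(((6 + 5) + 7) + 3))*(1/90587) = (-73 - (-1)/((11 + 7) + 3))*(1/90587) = (-73 - (-1)/(18 + 3))*(1/90587) = (-73 - (-1)/21)*(1/90587) = (-73 - 1*(-1/21))*(1/90587) = (-73 + 1/21)*(1/90587) = -1532/21*1/90587 = -1532/1902327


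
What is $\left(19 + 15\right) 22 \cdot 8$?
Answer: $5984$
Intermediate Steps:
$\left(19 + 15\right) 22 \cdot 8 = 34 \cdot 22 \cdot 8 = 748 \cdot 8 = 5984$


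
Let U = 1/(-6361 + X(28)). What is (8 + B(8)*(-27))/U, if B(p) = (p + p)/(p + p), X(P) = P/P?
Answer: 120840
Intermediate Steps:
X(P) = 1
B(p) = 1 (B(p) = (2*p)/((2*p)) = (2*p)*(1/(2*p)) = 1)
U = -1/6360 (U = 1/(-6361 + 1) = 1/(-6360) = -1/6360 ≈ -0.00015723)
(8 + B(8)*(-27))/U = (8 + 1*(-27))/(-1/6360) = (8 - 27)*(-6360) = -19*(-6360) = 120840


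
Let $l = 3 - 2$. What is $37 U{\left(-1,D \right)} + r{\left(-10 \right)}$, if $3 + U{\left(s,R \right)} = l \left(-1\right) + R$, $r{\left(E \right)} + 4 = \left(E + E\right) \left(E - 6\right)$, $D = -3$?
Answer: $57$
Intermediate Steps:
$l = 1$
$r{\left(E \right)} = -4 + 2 E \left(-6 + E\right)$ ($r{\left(E \right)} = -4 + \left(E + E\right) \left(E - 6\right) = -4 + 2 E \left(-6 + E\right)$)
$U{\left(s,R \right)} = -4 + R$ ($U{\left(s,R \right)} = -3 + \left(1 \left(-1\right) + R\right) = -3 + \left(-1 + R\right) = -4 + R$)
$37 U{\left(-1,D \right)} + r{\left(-10 \right)} = 37 \left(-4 - 3\right) - \left(-116 - 200\right) = 37 \left(-7\right) + \left(-4 + 120 + 2 \cdot 100\right) = -259 + \left(-4 + 120 + 200\right) = -259 + 316 = 57$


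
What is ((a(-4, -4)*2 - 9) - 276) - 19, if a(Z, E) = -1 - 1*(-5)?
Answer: -296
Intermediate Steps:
a(Z, E) = 4 (a(Z, E) = -1 + 5 = 4)
((a(-4, -4)*2 - 9) - 276) - 19 = ((4*2 - 9) - 276) - 19 = ((8 - 9) - 276) - 19 = (-1 - 276) - 19 = -277 - 19 = -296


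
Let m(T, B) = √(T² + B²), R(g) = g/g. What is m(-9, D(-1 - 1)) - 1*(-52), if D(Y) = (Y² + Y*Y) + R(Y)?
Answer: 52 + 9*√2 ≈ 64.728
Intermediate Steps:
R(g) = 1
D(Y) = 1 + 2*Y² (D(Y) = (Y² + Y*Y) + 1 = (Y² + Y²) + 1 = 2*Y² + 1 = 1 + 2*Y²)
m(T, B) = √(B² + T²)
m(-9, D(-1 - 1)) - 1*(-52) = √((1 + 2*(-1 - 1)²)² + (-9)²) - 1*(-52) = √((1 + 2*(-2)²)² + 81) + 52 = √((1 + 2*4)² + 81) + 52 = √((1 + 8)² + 81) + 52 = √(9² + 81) + 52 = √(81 + 81) + 52 = √162 + 52 = 9*√2 + 52 = 52 + 9*√2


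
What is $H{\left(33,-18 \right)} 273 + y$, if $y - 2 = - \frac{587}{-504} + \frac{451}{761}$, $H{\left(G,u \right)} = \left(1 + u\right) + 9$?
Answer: $- \frac{836218997}{383544} \approx -2180.2$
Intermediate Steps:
$H{\left(G,u \right)} = 10 + u$
$y = \frac{1441099}{383544}$ ($y = 2 + \left(- \frac{587}{-504} + \frac{451}{761}\right) = 2 + \left(\left(-587\right) \left(- \frac{1}{504}\right) + 451 \cdot \frac{1}{761}\right) = 2 + \left(\frac{587}{504} + \frac{451}{761}\right) = 2 + \frac{674011}{383544} = \frac{1441099}{383544} \approx 3.7573$)
$H{\left(33,-18 \right)} 273 + y = \left(10 - 18\right) 273 + \frac{1441099}{383544} = \left(-8\right) 273 + \frac{1441099}{383544} = -2184 + \frac{1441099}{383544} = - \frac{836218997}{383544}$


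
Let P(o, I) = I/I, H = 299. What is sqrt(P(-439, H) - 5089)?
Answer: 4*I*sqrt(318) ≈ 71.33*I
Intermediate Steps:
P(o, I) = 1
sqrt(P(-439, H) - 5089) = sqrt(1 - 5089) = sqrt(-5088) = 4*I*sqrt(318)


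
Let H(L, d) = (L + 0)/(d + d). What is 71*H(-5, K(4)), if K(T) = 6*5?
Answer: -71/12 ≈ -5.9167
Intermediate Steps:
K(T) = 30
H(L, d) = L/(2*d) (H(L, d) = L/((2*d)) = L*(1/(2*d)) = L/(2*d))
71*H(-5, K(4)) = 71*((½)*(-5)/30) = 71*((½)*(-5)*(1/30)) = 71*(-1/12) = -71/12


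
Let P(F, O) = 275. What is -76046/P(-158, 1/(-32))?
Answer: -76046/275 ≈ -276.53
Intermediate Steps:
-76046/P(-158, 1/(-32)) = -76046/275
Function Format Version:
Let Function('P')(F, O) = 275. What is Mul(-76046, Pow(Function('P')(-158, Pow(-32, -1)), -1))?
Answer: Rational(-76046, 275) ≈ -276.53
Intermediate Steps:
Mul(-76046, Pow(Function('P')(-158, Pow(-32, -1)), -1)) = Mul(-76046, Pow(275, -1)) = Mul(-76046, Rational(1, 275)) = Rational(-76046, 275)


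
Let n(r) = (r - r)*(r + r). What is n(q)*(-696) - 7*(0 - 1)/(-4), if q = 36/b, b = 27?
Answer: -7/4 ≈ -1.7500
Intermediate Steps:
q = 4/3 (q = 36/27 = 36*(1/27) = 4/3 ≈ 1.3333)
n(r) = 0 (n(r) = 0*(2*r) = 0)
n(q)*(-696) - 7*(0 - 1)/(-4) = 0*(-696) - 7*(0 - 1)/(-4) = 0 - 7*(-1)*(-1/4) = 0 + 7*(-1/4) = 0 - 7/4 = -7/4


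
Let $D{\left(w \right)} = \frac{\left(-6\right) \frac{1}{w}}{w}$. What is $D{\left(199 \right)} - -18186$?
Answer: $\frac{720183780}{39601} \approx 18186.0$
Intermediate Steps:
$D{\left(w \right)} = - \frac{6}{w^{2}}$
$D{\left(199 \right)} - -18186 = - \frac{6}{39601} - -18186 = \left(-6\right) \frac{1}{39601} + 18186 = - \frac{6}{39601} + 18186 = \frac{720183780}{39601}$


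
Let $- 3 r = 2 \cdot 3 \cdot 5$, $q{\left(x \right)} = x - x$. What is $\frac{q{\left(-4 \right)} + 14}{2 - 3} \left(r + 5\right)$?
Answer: $70$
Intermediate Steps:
$q{\left(x \right)} = 0$
$r = -10$ ($r = - \frac{2 \cdot 3 \cdot 5}{3} = - \frac{6 \cdot 5}{3} = \left(- \frac{1}{3}\right) 30 = -10$)
$\frac{q{\left(-4 \right)} + 14}{2 - 3} \left(r + 5\right) = \frac{0 + 14}{2 - 3} \left(-10 + 5\right) = \frac{14}{-1} \left(-5\right) = 14 \left(-1\right) \left(-5\right) = \left(-14\right) \left(-5\right) = 70$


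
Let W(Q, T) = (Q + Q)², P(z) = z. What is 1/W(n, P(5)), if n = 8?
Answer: 1/256 ≈ 0.0039063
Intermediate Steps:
W(Q, T) = 4*Q² (W(Q, T) = (2*Q)² = 4*Q²)
1/W(n, P(5)) = 1/(4*8²) = 1/(4*64) = 1/256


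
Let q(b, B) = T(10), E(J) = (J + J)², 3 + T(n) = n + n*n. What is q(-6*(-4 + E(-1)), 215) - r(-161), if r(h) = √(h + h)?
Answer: 107 - I*√322 ≈ 107.0 - 17.944*I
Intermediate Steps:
T(n) = -3 + n + n² (T(n) = -3 + (n + n*n) = -3 + (n + n²) = -3 + n + n²)
E(J) = 4*J² (E(J) = (2*J)² = 4*J²)
q(b, B) = 107 (q(b, B) = -3 + 10 + 10² = -3 + 10 + 100 = 107)
r(h) = √2*√h (r(h) = √(2*h) = √2*√h)
q(-6*(-4 + E(-1)), 215) - r(-161) = 107 - √2*√(-161) = 107 - √2*I*√161 = 107 - I*√322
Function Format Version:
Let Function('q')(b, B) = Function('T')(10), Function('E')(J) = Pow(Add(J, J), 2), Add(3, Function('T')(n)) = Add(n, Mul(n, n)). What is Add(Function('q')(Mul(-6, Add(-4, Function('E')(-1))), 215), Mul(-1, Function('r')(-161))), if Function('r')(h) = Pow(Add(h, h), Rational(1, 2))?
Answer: Add(107, Mul(-1, I, Pow(322, Rational(1, 2)))) ≈ Add(107.00, Mul(-17.944, I))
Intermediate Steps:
Function('T')(n) = Add(-3, n, Pow(n, 2)) (Function('T')(n) = Add(-3, Add(n, Mul(n, n))) = Add(-3, Add(n, Pow(n, 2))) = Add(-3, n, Pow(n, 2)))
Function('E')(J) = Mul(4, Pow(J, 2)) (Function('E')(J) = Pow(Mul(2, J), 2) = Mul(4, Pow(J, 2)))
Function('q')(b, B) = 107 (Function('q')(b, B) = Add(-3, 10, Pow(10, 2)) = Add(-3, 10, 100) = 107)
Function('r')(h) = Mul(Pow(2, Rational(1, 2)), Pow(h, Rational(1, 2))) (Function('r')(h) = Pow(Mul(2, h), Rational(1, 2)) = Mul(Pow(2, Rational(1, 2)), Pow(h, Rational(1, 2))))
Add(Function('q')(Mul(-6, Add(-4, Function('E')(-1))), 215), Mul(-1, Function('r')(-161))) = Add(107, Mul(-1, Mul(Pow(2, Rational(1, 2)), Pow(-161, Rational(1, 2))))) = Add(107, Mul(-1, Mul(Pow(2, Rational(1, 2)), Mul(I, Pow(161, Rational(1, 2)))))) = Add(107, Mul(-1, Mul(I, Pow(322, Rational(1, 2))))) = Add(107, Mul(-1, I, Pow(322, Rational(1, 2))))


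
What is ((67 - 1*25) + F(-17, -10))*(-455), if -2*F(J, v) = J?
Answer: -45955/2 ≈ -22978.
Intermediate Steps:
F(J, v) = -J/2
((67 - 1*25) + F(-17, -10))*(-455) = ((67 - 1*25) - ½*(-17))*(-455) = ((67 - 25) + 17/2)*(-455) = (42 + 17/2)*(-455) = (101/2)*(-455) = -45955/2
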